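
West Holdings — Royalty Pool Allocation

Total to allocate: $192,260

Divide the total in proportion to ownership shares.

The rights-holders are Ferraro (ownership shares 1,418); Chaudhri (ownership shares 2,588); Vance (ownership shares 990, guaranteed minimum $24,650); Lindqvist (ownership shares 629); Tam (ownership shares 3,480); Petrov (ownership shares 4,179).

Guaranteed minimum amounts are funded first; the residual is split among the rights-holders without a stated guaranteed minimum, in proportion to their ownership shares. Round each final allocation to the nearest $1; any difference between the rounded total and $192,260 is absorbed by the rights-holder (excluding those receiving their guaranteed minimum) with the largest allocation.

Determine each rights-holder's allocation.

Minimums first: Vance $24,650. Balance $167,610.
Balance split over remaining ownership shares 12,294: Ferraro 19,332.27 → $19,332; Chaudhri 35,283.45 → $35,283; Lindqvist 8,575.46 → $8,575; Tam 47,444.51 → $47,445; Petrov 56,974.31 → $56,974.
Rounding difference +$1 applied to Petrov → $56,975.

Ferraro: $19,332; Chaudhri: $35,283; Vance: $24,650; Lindqvist: $8,575; Tam: $47,445; Petrov: $56,975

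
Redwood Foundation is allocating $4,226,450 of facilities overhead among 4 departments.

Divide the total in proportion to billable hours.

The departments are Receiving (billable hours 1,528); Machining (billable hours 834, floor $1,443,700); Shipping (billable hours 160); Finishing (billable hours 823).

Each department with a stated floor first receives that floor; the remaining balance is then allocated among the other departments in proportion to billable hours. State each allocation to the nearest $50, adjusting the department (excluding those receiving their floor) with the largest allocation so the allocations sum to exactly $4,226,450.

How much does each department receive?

Receiving: $1,693,400 | Machining: $1,443,700 | Shipping: $177,300 | Finishing: $912,050

Fund the minimums — Machining $1,443,700. Remaining pool $2,782,750.
Remaining pool split over remaining billable hours 2,511: Receiving 1,693,365.99 → $1,693,350; Shipping 177,315.81 → $177,300; Finishing 912,068.20 → $912,050.
Rounding difference +$50 applied to Receiving → $1,693,400.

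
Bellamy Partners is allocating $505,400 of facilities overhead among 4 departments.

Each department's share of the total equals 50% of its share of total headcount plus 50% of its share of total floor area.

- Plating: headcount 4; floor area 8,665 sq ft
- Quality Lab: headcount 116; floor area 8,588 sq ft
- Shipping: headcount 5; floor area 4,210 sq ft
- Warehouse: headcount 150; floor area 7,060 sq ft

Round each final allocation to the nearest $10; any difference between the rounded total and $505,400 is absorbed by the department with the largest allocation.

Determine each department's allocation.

Plating: $80,440 · Quality Lab: $182,680 · Shipping: $41,890 · Warehouse: $200,390

Totals — headcount 275, floor area 28,523.
Composite weights (50% headcount + 50% floor area): Plating 0.1592; Quality Lab 0.3615; Shipping 0.0829; Warehouse 0.3965.
Raw shares: Plating 80,443.35; Quality Lab 182,678.99; Shipping 41,893.11; Warehouse 200,384.55.
After rounding ($10): Plating $80,440; Quality Lab $182,680; Shipping $41,890; Warehouse $200,380. Sum = $505,390.
Difference $505,400 − $505,390 = +$10 applied to largest allocation (Warehouse): Warehouse becomes $200,390.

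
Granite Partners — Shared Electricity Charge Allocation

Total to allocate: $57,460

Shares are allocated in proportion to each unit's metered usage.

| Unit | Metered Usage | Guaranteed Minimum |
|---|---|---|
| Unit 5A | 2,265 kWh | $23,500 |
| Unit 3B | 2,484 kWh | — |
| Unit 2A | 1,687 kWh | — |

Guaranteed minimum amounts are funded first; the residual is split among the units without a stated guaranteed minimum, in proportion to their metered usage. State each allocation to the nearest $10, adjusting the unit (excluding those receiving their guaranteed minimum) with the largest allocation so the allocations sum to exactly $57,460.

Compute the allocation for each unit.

Unit 5A: $23,500 · Unit 3B: $20,220 · Unit 2A: $13,740

Minimums first: Unit 5A $23,500. Balance $33,960.
Balance split over remaining metered usage 4,171: Unit 3B 20,224.56 → $20,220; Unit 2A 13,735.44 → $13,740.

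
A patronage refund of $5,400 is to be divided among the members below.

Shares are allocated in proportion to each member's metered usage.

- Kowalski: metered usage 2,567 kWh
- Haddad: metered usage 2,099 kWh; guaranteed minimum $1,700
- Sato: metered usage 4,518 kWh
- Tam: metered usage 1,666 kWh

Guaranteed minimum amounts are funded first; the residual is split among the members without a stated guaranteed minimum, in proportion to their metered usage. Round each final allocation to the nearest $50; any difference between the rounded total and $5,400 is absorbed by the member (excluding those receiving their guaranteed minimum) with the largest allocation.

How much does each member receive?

Fund the minimums — Haddad $1,700. Remaining pool $3,700.
Remaining pool split over remaining metered usage 8,751: Kowalski 1,085.35 → $1,100; Sato 1,910.25 → $1,900; Tam 704.40 → $700.

Kowalski: $1,100; Haddad: $1,700; Sato: $1,900; Tam: $700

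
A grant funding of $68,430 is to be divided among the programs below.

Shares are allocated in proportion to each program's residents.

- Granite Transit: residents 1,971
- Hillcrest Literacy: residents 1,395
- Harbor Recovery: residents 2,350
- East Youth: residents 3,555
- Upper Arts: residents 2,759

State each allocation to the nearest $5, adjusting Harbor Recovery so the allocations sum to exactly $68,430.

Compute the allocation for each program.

Granite Transit: $11,210 · Hillcrest Literacy: $7,935 · Harbor Recovery: $13,370 · East Youth: $20,220 · Upper Arts: $15,695

Total residents = 12,030.
Pro-rata amounts: Granite Transit 1,971/12,030 × $68,430 = 11,211.60; Hillcrest Literacy 1,395/12,030 × $68,430 = 7,935.15; Harbor Recovery 2,350/12,030 × $68,430 = 13,367.46; East Youth 3,555/12,030 × $68,430 = 20,221.83; Upper Arts 2,759/12,030 × $68,430 = 15,693.96.
Rounded to nearest $5: Granite Transit $11,210; Hillcrest Literacy $7,935; Harbor Recovery $13,365; East Youth $20,220; Upper Arts $15,695. Sum = $68,425.
Difference $68,430 − $68,425 = +$5 applied to Harbor Recovery: Harbor Recovery becomes $13,370.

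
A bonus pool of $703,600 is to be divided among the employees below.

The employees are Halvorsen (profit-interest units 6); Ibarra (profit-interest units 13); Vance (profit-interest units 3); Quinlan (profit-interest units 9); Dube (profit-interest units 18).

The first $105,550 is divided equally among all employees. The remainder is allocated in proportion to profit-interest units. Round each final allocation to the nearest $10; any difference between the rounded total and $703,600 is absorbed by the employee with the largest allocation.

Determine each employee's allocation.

$105,550 shared equally gives $21,110 per employee.
Remainder $598,050 by profit-interest units (total 49): Halvorsen 73,230.61 → $73,230; Ibarra 158,666.33 → $158,670; Vance 36,615.31 → $36,620; Quinlan 109,845.92 → $109,850; Dube 219,691.84 → $219,690.
Rounding difference −$10 on remainder applied to Dube.
Totals: Halvorsen $21,110 + $73,230 = $94,340; Ibarra $21,110 + $158,670 = $179,780; Vance $21,110 + $36,620 = $57,730; Quinlan $21,110 + $109,850 = $130,960; Dube $21,110 + $219,680 = $240,790.

Halvorsen: $94,340 | Ibarra: $179,780 | Vance: $57,730 | Quinlan: $130,960 | Dube: $240,790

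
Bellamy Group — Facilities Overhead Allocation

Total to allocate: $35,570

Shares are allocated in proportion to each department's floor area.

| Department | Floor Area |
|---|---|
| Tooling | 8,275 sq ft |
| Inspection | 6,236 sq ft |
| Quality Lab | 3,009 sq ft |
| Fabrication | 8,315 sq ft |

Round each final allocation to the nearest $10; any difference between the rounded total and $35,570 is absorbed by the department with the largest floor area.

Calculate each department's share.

Tooling: $11,390 | Inspection: $8,590 | Quality Lab: $4,140 | Fabrication: $11,450

Sum of floor area: 8,275 + 6,236 + 3,009 + 8,315 = 25,835.
Proportional shares: Tooling 11,393.14; Inspection 8,585.81; Quality Lab 4,142.83; Fabrication 11,448.21.
Rounded to nearest $10: Tooling $11,390; Inspection $8,590; Quality Lab $4,140; Fabrication $11,450. Sum = $35,570.
No rounding difference to absorb.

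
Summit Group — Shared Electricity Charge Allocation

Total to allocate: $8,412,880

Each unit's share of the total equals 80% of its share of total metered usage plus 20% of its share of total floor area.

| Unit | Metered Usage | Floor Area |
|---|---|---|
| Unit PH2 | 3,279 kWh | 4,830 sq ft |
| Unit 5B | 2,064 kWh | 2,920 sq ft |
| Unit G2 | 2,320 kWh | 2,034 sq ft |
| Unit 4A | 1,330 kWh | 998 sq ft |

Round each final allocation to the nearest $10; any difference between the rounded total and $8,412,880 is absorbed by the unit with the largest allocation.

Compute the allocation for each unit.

Totals — metered usage 8,993, floor area 10,782.
Composite weights (80% metered usage + 20% floor area): Unit PH2 0.3813; Unit 5B 0.2378; Unit G2 0.2441; Unit 4A 0.1368.
Pro-rata amounts: Unit PH2 3,207,724.36; Unit 5B 2,000,362.63; Unit G2 2,053,687.41; Unit 4A 1,151,105.60.
After rounding ($10): Unit PH2 $3,207,720; Unit 5B $2,000,360; Unit G2 $2,053,690; Unit 4A $1,151,110. Sum = $8,412,880.
No rounding difference to absorb.

Unit PH2: $3,207,720; Unit 5B: $2,000,360; Unit G2: $2,053,690; Unit 4A: $1,151,110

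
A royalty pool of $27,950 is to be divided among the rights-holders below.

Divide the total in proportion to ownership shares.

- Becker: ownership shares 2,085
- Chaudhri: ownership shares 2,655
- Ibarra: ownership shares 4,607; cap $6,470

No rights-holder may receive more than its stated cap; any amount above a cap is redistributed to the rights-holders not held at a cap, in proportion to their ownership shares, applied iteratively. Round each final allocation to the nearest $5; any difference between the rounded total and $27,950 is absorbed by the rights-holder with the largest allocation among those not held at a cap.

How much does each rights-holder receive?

Ownership shares total: 9,347.
Pro-rata shares before constraints: Becker 6,234.70; Chaudhri 7,939.15; Ibarra 13,776.15.
Cap binds for Ibarra ($6,470); balance $21,480 reallocated over remaining ownership shares 4,740.
Shares after redistribution: Becker 9,448.48 → $9,450; Chaudhri 12,031.52 → $12,030.

Becker: $9,450; Chaudhri: $12,030; Ibarra: $6,470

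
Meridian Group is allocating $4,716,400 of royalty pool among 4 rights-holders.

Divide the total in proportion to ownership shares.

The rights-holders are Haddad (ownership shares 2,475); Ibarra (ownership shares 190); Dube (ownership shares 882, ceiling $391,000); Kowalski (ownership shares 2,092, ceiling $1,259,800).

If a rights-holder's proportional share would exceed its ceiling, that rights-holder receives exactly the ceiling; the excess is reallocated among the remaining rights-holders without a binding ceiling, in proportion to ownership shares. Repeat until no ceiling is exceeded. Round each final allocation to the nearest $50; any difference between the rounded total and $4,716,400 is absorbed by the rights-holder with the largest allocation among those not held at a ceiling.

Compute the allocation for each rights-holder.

Haddad: $2,847,050; Ibarra: $218,550; Dube: $391,000; Kowalski: $1,259,800

Ownership shares total: 5,639.
Pro-rata shares before constraints: Haddad 2,070,063.84; Ibarra 158,913.99; Dube 737,695.48; Kowalski 1,749,726.69.
Held at cap: Dube ($391,000), Kowalski ($1,259,800); residual $3,065,600 reallocated over remaining ownership shares 2,665.
Redistributed shares: Haddad 2,847,039.40 → $2,847,050; Ibarra 218,560.60 → $218,550.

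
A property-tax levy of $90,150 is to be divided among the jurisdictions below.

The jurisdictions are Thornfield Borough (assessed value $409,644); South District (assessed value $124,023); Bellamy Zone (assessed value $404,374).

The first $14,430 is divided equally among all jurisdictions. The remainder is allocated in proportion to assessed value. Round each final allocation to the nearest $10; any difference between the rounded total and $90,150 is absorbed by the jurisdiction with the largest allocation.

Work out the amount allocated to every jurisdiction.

First tranche $14,430 split equally: $4,810 each.
Remainder $75,720 by assessed value (total 938,041): Thornfield Borough 33,067.04 → $33,070; South District 10,011.31 → $10,010; Bellamy Zone 32,641.64 → $32,640.
Totals: Thornfield Borough $4,810 + $33,070 = $37,880; South District $4,810 + $10,010 = $14,820; Bellamy Zone $4,810 + $32,640 = $37,450.

Thornfield Borough: $37,880; South District: $14,820; Bellamy Zone: $37,450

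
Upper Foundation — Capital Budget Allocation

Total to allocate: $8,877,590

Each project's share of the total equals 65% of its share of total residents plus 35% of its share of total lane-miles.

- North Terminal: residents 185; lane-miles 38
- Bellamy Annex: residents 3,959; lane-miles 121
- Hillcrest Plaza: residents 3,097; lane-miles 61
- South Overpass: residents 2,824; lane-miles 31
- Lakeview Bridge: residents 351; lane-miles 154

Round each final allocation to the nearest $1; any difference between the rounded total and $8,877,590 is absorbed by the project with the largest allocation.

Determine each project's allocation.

Residents total 10,416; lane-miles total 405.
Combined weights (65% residents + 35% lane-miles): North Terminal 0.0444; Bellamy Annex 0.3516; Hillcrest Plaza 0.2460; South Overpass 0.2030; Lakeview Bridge 0.1550.
Raw shares: North Terminal 394,025.13; Bellamy Annex 3,121,585.36; Hillcrest Plaza 2,183,720.40; South Overpass 1,802,319.46; Lakeview Bridge 1,375,939.64.
Rounded to nearest $1: North Terminal $394,025; Bellamy Annex $3,121,585; Hillcrest Plaza $2,183,720; South Overpass $1,802,319; Lakeview Bridge $1,375,940. Sum = $8,877,589.
Difference $8,877,590 − $8,877,589 = +$1 applied to largest allocation (Bellamy Annex): Bellamy Annex becomes $3,121,586.

North Terminal: $394,025; Bellamy Annex: $3,121,586; Hillcrest Plaza: $2,183,720; South Overpass: $1,802,319; Lakeview Bridge: $1,375,940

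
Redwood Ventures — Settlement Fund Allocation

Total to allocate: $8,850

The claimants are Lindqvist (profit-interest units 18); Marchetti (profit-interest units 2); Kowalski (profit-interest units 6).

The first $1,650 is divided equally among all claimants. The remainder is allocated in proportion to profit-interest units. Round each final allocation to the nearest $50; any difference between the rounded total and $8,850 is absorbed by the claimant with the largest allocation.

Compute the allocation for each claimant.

Lindqvist: $5,550; Marchetti: $1,100; Kowalski: $2,200

$1,650 shared equally gives $550 per claimant.
Remainder $7,200 by profit-interest units (total 26): Lindqvist 4,984.62 → $5,000; Marchetti 553.85 → $550; Kowalski 1,661.54 → $1,650.
Totals: Lindqvist $550 + $5,000 = $5,550; Marchetti $550 + $550 = $1,100; Kowalski $550 + $1,650 = $2,200.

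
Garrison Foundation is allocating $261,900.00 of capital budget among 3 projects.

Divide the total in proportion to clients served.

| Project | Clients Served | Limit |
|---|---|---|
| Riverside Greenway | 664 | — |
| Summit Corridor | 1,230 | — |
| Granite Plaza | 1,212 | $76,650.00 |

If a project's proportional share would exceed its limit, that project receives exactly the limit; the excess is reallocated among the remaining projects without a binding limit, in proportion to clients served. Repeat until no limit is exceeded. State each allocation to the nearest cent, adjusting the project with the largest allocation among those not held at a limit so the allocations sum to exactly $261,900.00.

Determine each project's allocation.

Riverside Greenway: $64,945.09 · Summit Corridor: $120,304.91 · Granite Plaza: $76,650.00

Total clients served = 3,106.
Unconstrained shares: Riverside Greenway 55,988.9247; Summit Corridor 103,714.4237; Granite Plaza 102,196.6516.
Held at cap: Granite Plaza ($76,650.00); remaining pool $185,250.00 reallocated over remaining clients served 1,894.
Remaining shares: Riverside Greenway 64,945.0898 → $64,945.09; Summit Corridor 120,304.9102 → $120,304.91.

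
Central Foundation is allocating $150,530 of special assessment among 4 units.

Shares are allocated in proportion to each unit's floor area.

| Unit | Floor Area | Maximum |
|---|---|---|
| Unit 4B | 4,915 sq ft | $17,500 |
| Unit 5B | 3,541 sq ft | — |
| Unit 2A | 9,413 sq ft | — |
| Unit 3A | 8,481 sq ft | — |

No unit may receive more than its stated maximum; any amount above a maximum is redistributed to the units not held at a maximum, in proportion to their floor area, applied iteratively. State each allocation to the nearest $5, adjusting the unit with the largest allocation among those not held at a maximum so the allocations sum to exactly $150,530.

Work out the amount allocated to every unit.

Combined floor area = 26,350.
Proportional shares (ignoring caps): Unit 4B 28,077.99; Unit 5B 20,228.72; Unit 2A 53,773.77; Unit 3A 48,449.52.
Capped: Unit 4B ($17,500); balance $133,030 reallocated over remaining floor area 21,435.
Remaining shares: Unit 5B 21,976.17 → $21,975; Unit 2A 58,419.01 → $58,420; Unit 3A 52,634.82 → $52,635.

Unit 4B: $17,500; Unit 5B: $21,975; Unit 2A: $58,420; Unit 3A: $52,635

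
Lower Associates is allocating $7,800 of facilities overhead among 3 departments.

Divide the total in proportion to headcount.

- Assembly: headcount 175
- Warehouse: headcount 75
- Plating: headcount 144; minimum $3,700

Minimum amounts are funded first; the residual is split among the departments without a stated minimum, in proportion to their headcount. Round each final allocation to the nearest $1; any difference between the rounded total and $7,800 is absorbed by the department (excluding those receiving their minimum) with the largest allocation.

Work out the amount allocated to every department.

Assembly: $2,870 · Warehouse: $1,230 · Plating: $3,700

Minimums first: Plating $3,700. Balance $4,100.
Balance split over remaining headcount 250: Assembly 2,870.00 → $2,870; Warehouse 1,230.00 → $1,230.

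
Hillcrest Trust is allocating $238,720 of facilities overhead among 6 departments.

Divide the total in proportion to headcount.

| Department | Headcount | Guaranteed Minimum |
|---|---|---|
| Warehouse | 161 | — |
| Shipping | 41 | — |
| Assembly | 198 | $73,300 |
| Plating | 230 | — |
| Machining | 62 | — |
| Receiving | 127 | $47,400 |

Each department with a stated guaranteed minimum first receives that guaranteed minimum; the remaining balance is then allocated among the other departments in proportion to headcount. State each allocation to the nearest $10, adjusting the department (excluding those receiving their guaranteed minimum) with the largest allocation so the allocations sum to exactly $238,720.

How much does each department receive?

Fund the minimums — Assembly $73,300; Receiving $47,400. Balance $118,020.
Balance split over remaining headcount 494: Warehouse 38,464.01 → $38,460; Shipping 9,795.18 → $9,800; Plating 54,948.58 → $54,950; Machining 14,812.23 → $14,810.

Warehouse: $38,460 · Shipping: $9,800 · Assembly: $73,300 · Plating: $54,950 · Machining: $14,810 · Receiving: $47,400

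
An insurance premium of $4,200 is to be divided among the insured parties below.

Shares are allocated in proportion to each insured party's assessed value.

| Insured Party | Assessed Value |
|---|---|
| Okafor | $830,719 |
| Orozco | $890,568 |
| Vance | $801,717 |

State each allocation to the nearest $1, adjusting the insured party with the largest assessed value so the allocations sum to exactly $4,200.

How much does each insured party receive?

Total assessed value = 2,523,004.
Raw shares: Okafor 830,719/2,523,004 × $4,200 = 1,382.88; Orozco 890,568/2,523,004 × $4,200 = 1,482.51; Vance 801,717/2,523,004 × $4,200 = 1,334.60.
Rounded to nearest $1: Okafor $1,383; Orozco $1,483; Vance $1,335. Sum = $4,201.
Difference $4,200 − $4,201 = −$1 applied to largest assessed value (Orozco): Orozco becomes $1,482.

Okafor: $1,383; Orozco: $1,482; Vance: $1,335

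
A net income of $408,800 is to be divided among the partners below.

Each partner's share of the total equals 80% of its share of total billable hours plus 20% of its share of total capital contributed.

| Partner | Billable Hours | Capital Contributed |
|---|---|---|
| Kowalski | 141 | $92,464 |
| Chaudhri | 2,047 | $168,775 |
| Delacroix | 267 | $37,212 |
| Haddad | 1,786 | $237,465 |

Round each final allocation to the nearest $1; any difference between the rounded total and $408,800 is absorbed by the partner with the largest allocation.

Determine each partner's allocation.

Billable hours total 4,241; capital contributed total 535,916.
Blended shares (80% billable hours + 20% capital contributed): Kowalski 0.0611; Chaudhri 0.4491; Delacroix 0.0643; Haddad 0.4255.
Raw shares: Kowalski 24,979.48; Chaudhri 183,600.65; Delacroix 26,266.52; Haddad 173,953.36.
After rounding ($1): Kowalski $24,979; Chaudhri $183,601; Delacroix $26,267; Haddad $173,953. Sum = $408,800.
Sum already equals the total — no adjustment.

Kowalski: $24,979 · Chaudhri: $183,601 · Delacroix: $26,267 · Haddad: $173,953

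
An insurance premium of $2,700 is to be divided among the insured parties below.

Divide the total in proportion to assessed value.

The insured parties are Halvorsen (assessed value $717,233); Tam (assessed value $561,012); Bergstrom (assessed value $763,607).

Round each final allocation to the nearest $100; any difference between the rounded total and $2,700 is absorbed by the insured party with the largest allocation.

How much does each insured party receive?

Halvorsen: $900 | Tam: $700 | Bergstrom: $1,100

Total assessed value = 2,041,852.
Raw shares: Halvorsen 717,233/2,041,852 × $2,700 = 948.42; Tam 561,012/2,041,852 × $2,700 = 741.84; Bergstrom 763,607/2,041,852 × $2,700 = 1,009.74.
Rounded to nearest $100: Halvorsen $900; Tam $700; Bergstrom $1,000. Sum = $2,600.
Difference $2,700 − $2,600 = +$100 applied to largest allocation (Bergstrom): Bergstrom becomes $1,100.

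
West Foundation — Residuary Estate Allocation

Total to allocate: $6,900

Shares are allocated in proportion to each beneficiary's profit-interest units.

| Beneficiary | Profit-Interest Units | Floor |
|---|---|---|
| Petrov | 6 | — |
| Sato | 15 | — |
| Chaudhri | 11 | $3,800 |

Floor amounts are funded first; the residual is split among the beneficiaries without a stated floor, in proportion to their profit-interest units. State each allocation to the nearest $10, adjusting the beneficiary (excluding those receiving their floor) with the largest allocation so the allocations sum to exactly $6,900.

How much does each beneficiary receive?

Fund the minimums — Chaudhri $3,800. Residual $3,100.
Residual split over remaining profit-interest units 21: Petrov 885.71 → $890; Sato 2,214.29 → $2,210.

Petrov: $890 · Sato: $2,210 · Chaudhri: $3,800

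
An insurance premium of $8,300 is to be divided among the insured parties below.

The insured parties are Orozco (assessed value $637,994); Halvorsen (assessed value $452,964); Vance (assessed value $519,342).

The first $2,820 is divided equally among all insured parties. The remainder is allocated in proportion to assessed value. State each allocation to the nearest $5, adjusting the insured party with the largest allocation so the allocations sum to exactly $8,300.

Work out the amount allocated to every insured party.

Orozco: $3,115; Halvorsen: $2,480; Vance: $2,705

First tranche $2,820 split equally: $940 each.
Remainder $5,480 by assessed value (total 1,610,300): Orozco 2,171.15 → $2,170; Halvorsen 1,541.48 → $1,540; Vance 1,767.37 → $1,765.
Rounding difference +$5 on remainder applied to Orozco.
Totals: Orozco $940 + $2,175 = $3,115; Halvorsen $940 + $1,540 = $2,480; Vance $940 + $1,765 = $2,705.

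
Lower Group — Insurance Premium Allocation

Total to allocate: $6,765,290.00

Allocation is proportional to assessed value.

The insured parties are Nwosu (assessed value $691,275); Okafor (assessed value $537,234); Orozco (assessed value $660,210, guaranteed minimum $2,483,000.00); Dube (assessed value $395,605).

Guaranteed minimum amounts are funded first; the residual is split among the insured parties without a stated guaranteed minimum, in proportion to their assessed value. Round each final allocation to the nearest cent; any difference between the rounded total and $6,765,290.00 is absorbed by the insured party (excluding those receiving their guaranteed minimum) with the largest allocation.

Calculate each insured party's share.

Guaranteed amounts: Orozco $2,483,000.00. Residual $4,282,290.00.
Residual split over remaining assessed value 1,624,114: Nwosu 1,822,679.9472 → $1,822,679.95; Okafor 1,416,521.1222 → $1,416,521.12; Dube 1,043,088.9306 → $1,043,088.93.

Nwosu: $1,822,679.95 · Okafor: $1,416,521.12 · Orozco: $2,483,000.00 · Dube: $1,043,088.93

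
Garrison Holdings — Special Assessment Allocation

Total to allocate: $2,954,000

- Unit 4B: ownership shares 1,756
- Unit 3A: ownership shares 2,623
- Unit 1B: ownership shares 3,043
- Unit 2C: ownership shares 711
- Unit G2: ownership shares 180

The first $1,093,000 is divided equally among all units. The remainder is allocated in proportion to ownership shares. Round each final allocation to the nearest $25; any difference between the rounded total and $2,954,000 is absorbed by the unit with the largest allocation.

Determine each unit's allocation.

Unit 4B: $611,700; Unit 3A: $805,800; Unit 1B: $899,825; Unit 2C: $377,775; Unit G2: $258,900

First tranche $1,093,000 split equally: $218,600 each.
Remainder $1,861,000 by ownership shares (total 8,313): Unit 4B 393,109.11 → $393,100; Unit 3A 587,201.13 → $587,200; Unit 1B 681,224.95 → $681,225; Unit 2C 159,168.89 → $159,175; Unit G2 40,295.92 → $40,300.
Totals: Unit 4B $218,600 + $393,100 = $611,700; Unit 3A $218,600 + $587,200 = $805,800; Unit 1B $218,600 + $681,225 = $899,825; Unit 2C $218,600 + $159,175 = $377,775; Unit G2 $218,600 + $40,300 = $258,900.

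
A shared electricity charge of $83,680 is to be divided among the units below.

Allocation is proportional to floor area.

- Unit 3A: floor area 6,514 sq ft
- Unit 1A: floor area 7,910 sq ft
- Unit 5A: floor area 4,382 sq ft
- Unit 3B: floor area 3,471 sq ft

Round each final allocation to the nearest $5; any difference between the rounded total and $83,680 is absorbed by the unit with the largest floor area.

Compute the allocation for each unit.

Sum of floor area: 6,514 + 7,910 + 4,382 + 3,471 = 22,277.
Pro-rata amounts: Unit 3A 24,468.80; Unit 1A 29,712.65; Unit 5A 16,460.28; Unit 3B 13,038.26.
After rounding ($5): Unit 3A $24,470; Unit 1A $29,715; Unit 5A $16,460; Unit 3B $13,040. Sum = $83,685.
Difference $83,680 − $83,685 = −$5 applied to largest floor area (Unit 1A): Unit 1A becomes $29,710.

Unit 3A: $24,470 · Unit 1A: $29,710 · Unit 5A: $16,460 · Unit 3B: $13,040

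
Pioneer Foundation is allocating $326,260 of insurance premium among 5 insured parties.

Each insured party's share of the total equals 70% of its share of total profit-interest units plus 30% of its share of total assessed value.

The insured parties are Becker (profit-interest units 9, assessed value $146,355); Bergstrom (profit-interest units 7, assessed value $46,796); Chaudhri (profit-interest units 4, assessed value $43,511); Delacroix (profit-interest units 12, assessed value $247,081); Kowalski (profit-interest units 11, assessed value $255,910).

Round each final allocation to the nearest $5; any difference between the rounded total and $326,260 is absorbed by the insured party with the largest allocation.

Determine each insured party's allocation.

Totals — profit-interest units 43, assessed value 739,653.
Combined weights (70% profit-interest units + 30% assessed value): Becker 0.2059; Bergstrom 0.1329; Chaudhri 0.0828; Delacroix 0.2956; Kowalski 0.2829.
Proportional shares: Becker 67,167.99; Bergstrom 43,370.96; Chaudhri 27,002.63; Delacroix 96,430.65; Kowalski 92,287.78.
At nearest $5: Becker $67,170; Bergstrom $43,370; Chaudhri $27,005; Delacroix $96,430; Kowalski $92,290. Sum = $326,265.
Difference $326,260 − $326,265 = −$5 applied to largest allocation (Delacroix): Delacroix becomes $96,425.

Becker: $67,170 · Bergstrom: $43,370 · Chaudhri: $27,005 · Delacroix: $96,425 · Kowalski: $92,290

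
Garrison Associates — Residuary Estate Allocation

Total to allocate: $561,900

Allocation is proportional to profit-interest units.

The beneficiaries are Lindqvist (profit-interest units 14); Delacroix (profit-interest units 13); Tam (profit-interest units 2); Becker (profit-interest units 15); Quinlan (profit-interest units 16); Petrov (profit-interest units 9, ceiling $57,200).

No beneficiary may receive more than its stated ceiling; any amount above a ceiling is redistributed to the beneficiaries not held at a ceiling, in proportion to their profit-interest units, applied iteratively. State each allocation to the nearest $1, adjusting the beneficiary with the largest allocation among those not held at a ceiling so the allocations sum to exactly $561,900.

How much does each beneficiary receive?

Profit-interest units total: 69.
Unconstrained shares: Lindqvist 114,008.70; Delacroix 105,865.22; Tam 16,286.96; Becker 122,152.17; Quinlan 130,295.65; Petrov 73,291.30.
Held at cap: Petrov ($57,200); residual $504,700 reallocated over remaining profit-interest units 60.
Remaining shares: Lindqvist 117,763.33 → $117,763; Delacroix 109,351.67 → $109,352; Tam 16,823.33 → $16,823; Becker 126,175.00 → $126,175; Quinlan 134,586.67 → $134,587.

Lindqvist: $117,763 | Delacroix: $109,352 | Tam: $16,823 | Becker: $126,175 | Quinlan: $134,587 | Petrov: $57,200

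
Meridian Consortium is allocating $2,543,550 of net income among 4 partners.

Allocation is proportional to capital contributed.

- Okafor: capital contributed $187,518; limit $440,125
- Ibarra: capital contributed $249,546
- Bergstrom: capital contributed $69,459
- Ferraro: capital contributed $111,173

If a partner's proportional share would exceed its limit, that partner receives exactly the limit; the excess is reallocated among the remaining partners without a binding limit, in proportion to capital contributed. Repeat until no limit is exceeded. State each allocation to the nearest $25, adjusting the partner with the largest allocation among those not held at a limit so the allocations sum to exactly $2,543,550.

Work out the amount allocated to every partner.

Total capital contributed = 617,696.
Pro-rata shares before constraints: Okafor 772,162.05; Ibarra 1,027,581.09; Bergstrom 286,018.43; Ferraro 457,788.43.
Capped: Okafor ($440,125); balance $2,103,425 reallocated over remaining capital contributed 430,178.
Redistributed shares: Ibarra 1,220,195.58 → $1,220,200; Bergstrom 339,631.03 → $339,625; Ferraro 543,598.39 → $543,600.

Okafor: $440,125 · Ibarra: $1,220,200 · Bergstrom: $339,625 · Ferraro: $543,600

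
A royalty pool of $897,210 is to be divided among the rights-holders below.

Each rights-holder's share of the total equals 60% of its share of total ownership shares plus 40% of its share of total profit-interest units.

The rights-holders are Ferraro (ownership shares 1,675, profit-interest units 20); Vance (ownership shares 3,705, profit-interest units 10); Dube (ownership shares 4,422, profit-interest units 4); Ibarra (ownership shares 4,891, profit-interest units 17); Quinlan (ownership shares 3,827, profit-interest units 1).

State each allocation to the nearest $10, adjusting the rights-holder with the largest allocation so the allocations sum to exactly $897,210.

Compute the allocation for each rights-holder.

Totals — ownership shares 18,520, profit-interest units 52.
Composite weights (60% ownership shares + 40% profit-interest units): Ferraro 0.2081; Vance 0.1970; Dube 0.1740; Ibarra 0.2892; Quinlan 0.1317.
Proportional shares: Ferraro 186,720.00; Vance 176,710.42; Dube 156,141.97; Ibarra 259,495.52; Quinlan 118,142.09.
At nearest $10: Ferraro $186,720; Vance $176,710; Dube $156,140; Ibarra $259,500; Quinlan $118,140. Sum = $897,210.
No rounding difference to absorb.

Ferraro: $186,720 | Vance: $176,710 | Dube: $156,140 | Ibarra: $259,500 | Quinlan: $118,140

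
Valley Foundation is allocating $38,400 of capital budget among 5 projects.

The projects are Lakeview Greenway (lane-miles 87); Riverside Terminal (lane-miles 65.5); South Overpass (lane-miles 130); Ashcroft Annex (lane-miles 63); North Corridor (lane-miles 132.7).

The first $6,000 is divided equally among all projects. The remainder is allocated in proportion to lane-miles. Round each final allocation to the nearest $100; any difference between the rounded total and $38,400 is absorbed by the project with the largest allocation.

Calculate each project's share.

Lakeview Greenway: $7,100 · Riverside Terminal: $5,600 · South Overpass: $10,000 · Ashcroft Annex: $5,500 · North Corridor: $10,200

Equal tier: $6,000 ÷ 5 = $1,200 apiece.
Remainder $32,400 by lane-miles (total 478.2): Lakeview Greenway 5,894.60 → $5,900; Riverside Terminal 4,437.89 → $4,400; South Overpass 8,808.03 → $8,800; Ashcroft Annex 4,268.51 → $4,300; North Corridor 8,990.97 → $9,000.
Totals: Lakeview Greenway $1,200 + $5,900 = $7,100; Riverside Terminal $1,200 + $4,400 = $5,600; South Overpass $1,200 + $8,800 = $10,000; Ashcroft Annex $1,200 + $4,300 = $5,500; North Corridor $1,200 + $9,000 = $10,200.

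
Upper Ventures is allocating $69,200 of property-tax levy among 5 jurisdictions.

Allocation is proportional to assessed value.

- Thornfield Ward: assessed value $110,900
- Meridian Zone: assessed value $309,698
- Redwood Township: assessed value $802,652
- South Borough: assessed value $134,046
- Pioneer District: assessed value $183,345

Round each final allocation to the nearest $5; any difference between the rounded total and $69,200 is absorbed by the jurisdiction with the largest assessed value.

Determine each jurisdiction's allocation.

Thornfield Ward: $4,980; Meridian Zone: $13,910; Redwood Township: $36,055; South Borough: $6,020; Pioneer District: $8,235

Assessed value total: 110,900 + 309,698 + 802,652 + 134,046 + 183,345 = 1,540,641.
Proportional shares: Thornfield Ward 4,981.23; Meridian Zone 13,910.51; Redwood Township 36,052.21; South Borough 6,020.86; Pioneer District 8,235.19.
At nearest $5: Thornfield Ward $4,980; Meridian Zone $13,910; Redwood Township $36,050; South Borough $6,020; Pioneer District $8,235. Sum = $69,195.
Difference $69,200 − $69,195 = +$5 applied to largest assessed value (Redwood Township): Redwood Township becomes $36,055.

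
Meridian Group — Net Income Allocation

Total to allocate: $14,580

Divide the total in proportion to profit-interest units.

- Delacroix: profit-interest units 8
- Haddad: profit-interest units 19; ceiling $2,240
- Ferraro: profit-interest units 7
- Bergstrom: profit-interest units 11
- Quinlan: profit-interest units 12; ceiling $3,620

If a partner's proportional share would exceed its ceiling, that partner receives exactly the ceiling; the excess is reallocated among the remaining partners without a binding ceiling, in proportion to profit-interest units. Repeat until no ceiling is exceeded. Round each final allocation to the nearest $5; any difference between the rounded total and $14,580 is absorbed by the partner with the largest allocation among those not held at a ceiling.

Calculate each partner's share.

Combined profit-interest units = 57.
Proportional shares (ignoring caps): Delacroix 2,046.32; Haddad 4,860.00; Ferraro 1,790.53; Bergstrom 2,813.68; Quinlan 3,069.47.
Cap binds for Haddad ($2,240); balance $12,340 reallocated over remaining profit-interest units 38.
Cap binds for Quinlan ($3,620); balance $8,720 reallocated over remaining profit-interest units 26.
Shares after redistribution: Delacroix 2,683.08 → $2,685; Ferraro 2,347.69 → $2,350; Bergstrom 3,689.23 → $3,690.
Rounding difference −$5 applied to Bergstrom → $3,685.

Delacroix: $2,685; Haddad: $2,240; Ferraro: $2,350; Bergstrom: $3,685; Quinlan: $3,620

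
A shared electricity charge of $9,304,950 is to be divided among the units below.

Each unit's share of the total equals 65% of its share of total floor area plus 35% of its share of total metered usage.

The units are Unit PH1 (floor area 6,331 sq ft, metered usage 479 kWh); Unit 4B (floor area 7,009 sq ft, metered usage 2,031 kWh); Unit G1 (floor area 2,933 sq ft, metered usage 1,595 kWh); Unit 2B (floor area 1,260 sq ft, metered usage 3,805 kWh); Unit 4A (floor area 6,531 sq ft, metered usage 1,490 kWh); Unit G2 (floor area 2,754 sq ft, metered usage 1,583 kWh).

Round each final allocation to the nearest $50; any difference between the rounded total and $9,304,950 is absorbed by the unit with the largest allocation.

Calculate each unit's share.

Floor area total 26,818; metered usage total 10,983.
Blended shares (65% floor area + 35% metered usage): Unit PH1 0.1687; Unit 4B 0.2346; Unit G1 0.1219; Unit 2B 0.1518; Unit 4A 0.2058; Unit G2 0.1172.
Raw shares: Unit PH1 1,569,854.97; Unit 4B 2,182,969.72; Unit G1 1,134,431.60; Unit 2B 1,412,442.72; Unit 4A 1,914,747.25; Unit G2 1,090,503.74.
At nearest $50: Unit PH1 $1,569,850; Unit 4B $2,182,950; Unit G1 $1,134,450; Unit 2B $1,412,450; Unit 4A $1,914,750; Unit G2 $1,090,500. Sum = $9,304,950.
No rounding difference to absorb.

Unit PH1: $1,569,850 · Unit 4B: $2,182,950 · Unit G1: $1,134,450 · Unit 2B: $1,412,450 · Unit 4A: $1,914,750 · Unit G2: $1,090,500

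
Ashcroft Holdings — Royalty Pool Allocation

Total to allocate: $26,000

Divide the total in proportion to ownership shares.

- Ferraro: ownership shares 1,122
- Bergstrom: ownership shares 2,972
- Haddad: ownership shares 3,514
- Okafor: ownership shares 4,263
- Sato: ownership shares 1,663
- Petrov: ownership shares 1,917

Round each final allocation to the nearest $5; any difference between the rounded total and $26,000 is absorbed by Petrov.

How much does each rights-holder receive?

Total ownership shares = 15,451.
Unrounded shares: Ferraro 1,122/15,451 × $26,000 = 1,888.03; Bergstrom 2,972/15,451 × $26,000 = 5,001.10; Haddad 3,514/15,451 × $26,000 = 5,913.14; Okafor 4,263/15,451 × $26,000 = 7,173.52; Sato 1,663/15,451 × $26,000 = 2,798.39; Petrov 1,917/15,451 × $26,000 = 3,225.81.
Rounded to nearest $5: Ferraro $1,890; Bergstrom $5,000; Haddad $5,915; Okafor $7,175; Sato $2,800; Petrov $3,225. Sum = $26,005.
Difference $26,000 − $26,005 = −$5 applied to Petrov: Petrov becomes $3,220.

Ferraro: $1,890; Bergstrom: $5,000; Haddad: $5,915; Okafor: $7,175; Sato: $2,800; Petrov: $3,220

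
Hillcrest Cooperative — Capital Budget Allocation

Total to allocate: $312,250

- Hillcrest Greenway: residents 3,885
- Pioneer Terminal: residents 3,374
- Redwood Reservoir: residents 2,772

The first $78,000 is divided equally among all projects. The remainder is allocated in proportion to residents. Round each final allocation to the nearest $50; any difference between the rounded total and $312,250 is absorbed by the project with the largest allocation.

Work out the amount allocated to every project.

Hillcrest Greenway: $116,700; Pioneer Terminal: $104,800; Redwood Reservoir: $90,750

Equal tier: $78,000 ÷ 3 = $26,000 apiece.
Remainder $234,250 by residents (total 10,031): Hillcrest Greenway 90,724.88 → $90,700; Pioneer Terminal 78,791.70 → $78,800; Redwood Reservoir 64,733.43 → $64,750.
Totals: Hillcrest Greenway $26,000 + $90,700 = $116,700; Pioneer Terminal $26,000 + $78,800 = $104,800; Redwood Reservoir $26,000 + $64,750 = $90,750.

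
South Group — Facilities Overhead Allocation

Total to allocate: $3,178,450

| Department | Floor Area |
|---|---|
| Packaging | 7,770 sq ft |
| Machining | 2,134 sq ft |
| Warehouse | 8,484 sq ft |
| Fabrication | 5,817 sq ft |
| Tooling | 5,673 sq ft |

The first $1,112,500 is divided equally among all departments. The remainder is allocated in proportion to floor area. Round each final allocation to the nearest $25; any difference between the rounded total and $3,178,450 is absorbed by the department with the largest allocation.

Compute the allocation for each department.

$1,112,500 shared equally gives $222,500 per department.
Remainder $2,065,950 by floor area (total 29,878): Packaging 537,265.93 → $537,275; Machining 147,557.98 → $147,550; Warehouse 586,636.31 → $586,625; Fabrication 402,223.41 → $402,225; Tooling 392,266.36 → $392,275.
Totals: Packaging $222,500 + $537,275 = $759,775; Machining $222,500 + $147,550 = $370,050; Warehouse $222,500 + $586,625 = $809,125; Fabrication $222,500 + $402,225 = $624,725; Tooling $222,500 + $392,275 = $614,775.

Packaging: $759,775 | Machining: $370,050 | Warehouse: $809,125 | Fabrication: $624,725 | Tooling: $614,775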